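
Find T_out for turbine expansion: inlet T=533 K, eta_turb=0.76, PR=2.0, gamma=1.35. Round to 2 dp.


T_out = T_in * (1 - eta * (1 - PR^(-(gamma-1)/gamma)))
Exponent = -(1.35-1)/1.35 = -0.25925926
PR^exp = 2.0^(-0.25925926) = 0.83551680
Factor = 1 - 0.76*(1 - 0.83551680) = 0.87499277
T_out = 533 * 0.87499277 = 466.37 K


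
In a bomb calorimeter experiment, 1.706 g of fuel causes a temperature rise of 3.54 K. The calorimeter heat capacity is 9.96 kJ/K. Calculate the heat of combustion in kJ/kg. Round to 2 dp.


Hc = C_cal * delta_T / m_fuel
Q_released = 9.96 * 3.54 = 35.2584 kJ
m_fuel = 1.706 g = 1.706/1000 kg = 0.001706 kg
Hc = 35.2584 / 0.001706 = 20667.29 kJ/kg


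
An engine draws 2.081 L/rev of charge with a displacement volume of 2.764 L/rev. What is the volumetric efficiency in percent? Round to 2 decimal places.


eta_v = (V_actual / V_disp) * 100
Ratio = 2.081 / 2.764 = 0.7529
eta_v = 0.7529 * 100 = 75.29%


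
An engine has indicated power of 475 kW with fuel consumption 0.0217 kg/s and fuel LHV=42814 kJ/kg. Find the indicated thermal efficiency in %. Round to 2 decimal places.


eta_ith = (IP / (mf * LHV)) * 100
Denominator = 0.0217 * 42814 = 929.0638 kW
eta_ith = (475 / 929.0638) * 100 = 51.13%


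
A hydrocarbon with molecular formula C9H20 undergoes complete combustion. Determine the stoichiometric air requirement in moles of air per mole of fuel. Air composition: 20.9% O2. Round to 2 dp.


Balanced combustion: C9H20 + 14 O2 -> 9 CO2 + 10 H2O
O2 needed = C + H/4 = 9 + 20/4 = 14.00 moles
Air moles = O2 / 0.209 = 14.00 / 0.209 = 66.99 moles air


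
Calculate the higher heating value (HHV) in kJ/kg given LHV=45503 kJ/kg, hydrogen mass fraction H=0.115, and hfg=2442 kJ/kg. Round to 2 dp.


HHV = LHV + hfg * 9 * H
Water addition = 2442 * 9 * 0.115 = 2527.470 kJ/kg
HHV = 45503 + 2527.470 = 48030.47 kJ/kg


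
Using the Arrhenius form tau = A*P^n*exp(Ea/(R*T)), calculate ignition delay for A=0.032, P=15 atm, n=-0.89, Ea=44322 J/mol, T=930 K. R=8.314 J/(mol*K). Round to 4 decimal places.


tau = A * P^n * exp(Ea/(R*T))
P^n = 15^(-0.89) = 0.08980051
Ea/(R*T) = 44322/(8.314*930) = 5.732267
exp(Ea/(R*T)) = 308.668103
tau = 0.032 * 0.08980051 * 308.668103 = 0.8870 ms


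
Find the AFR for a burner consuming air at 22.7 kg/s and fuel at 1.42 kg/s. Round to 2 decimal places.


AFR = m_air / m_fuel
AFR = 22.7 / 1.42 = 15.99


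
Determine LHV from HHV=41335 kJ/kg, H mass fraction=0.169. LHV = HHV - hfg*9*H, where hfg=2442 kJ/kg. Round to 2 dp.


LHV = HHV - hfg * 9 * H
Water correction = 2442 * 9 * 0.169 = 3714.282 kJ/kg
LHV = 41335 - 3714.282 = 37620.72 kJ/kg


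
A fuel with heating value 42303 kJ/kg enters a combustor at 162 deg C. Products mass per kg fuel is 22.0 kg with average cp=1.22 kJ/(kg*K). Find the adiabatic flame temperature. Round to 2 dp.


T_ad = T_in + Hc / (m_p * cp)
Denominator = 22.0 * 1.22 = 26.8400
Temperature rise = 42303 / 26.8400 = 1576.12 K
T_ad = 162 + 1576.12 = 1738.12 deg C


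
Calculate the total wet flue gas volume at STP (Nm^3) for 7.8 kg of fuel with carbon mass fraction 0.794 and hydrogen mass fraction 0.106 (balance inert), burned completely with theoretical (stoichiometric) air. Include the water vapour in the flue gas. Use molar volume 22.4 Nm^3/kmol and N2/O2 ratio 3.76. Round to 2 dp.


Per kg fuel: CO2 = (C/12 kmol)*22.4 = (0.794/12)*22.4 = 1.48213 Nm^3
Per kg fuel: H2O = (H/2 kmol)*22.4 = (0.106/2)*22.4 = 1.18720 Nm^3
O2 needed per kg fuel = C/12 + H/4 = 0.794/12 + 0.106/4 = 0.09266667 kmol
Per kg fuel: N2 = O2*3.76*22.4 = 0.09266667*3.76*22.4 = 7.80476 Nm^3
Total per kg = 1.48213 + 1.18720 + 7.80476 = 10.47409 Nm^3
Total = 10.47409 * 7.8 = 81.70 Nm^3


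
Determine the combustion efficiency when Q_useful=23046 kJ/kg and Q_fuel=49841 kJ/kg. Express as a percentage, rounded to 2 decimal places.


Efficiency = (Q_useful / Q_fuel) * 100
Efficiency = (23046 / 49841) * 100
Efficiency = 0.4624 * 100 = 46.24%


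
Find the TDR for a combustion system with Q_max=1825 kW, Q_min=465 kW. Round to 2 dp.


TDR = Q_max / Q_min
TDR = 1825 / 465 = 3.92


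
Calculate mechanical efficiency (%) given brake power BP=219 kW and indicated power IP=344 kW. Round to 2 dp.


eta_mech = (BP / IP) * 100
Ratio = 219 / 344 = 0.6366
eta_mech = 0.6366 * 100 = 63.66%


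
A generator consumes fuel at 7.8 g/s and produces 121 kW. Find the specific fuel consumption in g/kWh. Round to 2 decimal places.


SFC = (mf / BP) * 3600
Rate = 7.8 / 121 = 0.064463 g/(s*kW)
SFC = 0.064463 * 3600 = 232.07 g/kWh


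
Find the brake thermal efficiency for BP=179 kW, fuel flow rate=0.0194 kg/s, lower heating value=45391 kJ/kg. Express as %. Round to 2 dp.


eta_BTE = (BP / (mf * LHV)) * 100
Denominator = 0.0194 * 45391 = 880.5854 kW
eta_BTE = (179 / 880.5854) * 100 = 20.33%


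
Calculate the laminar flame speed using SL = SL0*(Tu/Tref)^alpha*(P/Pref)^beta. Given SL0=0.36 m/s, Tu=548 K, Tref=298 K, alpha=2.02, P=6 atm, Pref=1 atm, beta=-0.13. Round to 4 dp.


SL = SL0 * (Tu/Tref)^alpha * (P/Pref)^beta
T ratio = 548/298 = 1.83892617
(T ratio)^alpha = 1.83892617^2.02 = 3.423102
(P/Pref)^beta = 6^(-0.13) = 0.792210
SL = 0.36 * 3.423102 * 0.792210 = 0.9763 m/s


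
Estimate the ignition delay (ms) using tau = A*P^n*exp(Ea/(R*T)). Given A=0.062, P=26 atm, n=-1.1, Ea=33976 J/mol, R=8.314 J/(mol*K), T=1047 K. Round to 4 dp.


tau = A * P^n * exp(Ea/(R*T))
P^n = 26^(-1.1) = 0.02776702
Ea/(R*T) = 33976/(8.314*1047) = 3.903153
exp(Ea/(R*T)) = 49.558448
tau = 0.062 * 0.02776702 * 49.558448 = 0.0853 ms


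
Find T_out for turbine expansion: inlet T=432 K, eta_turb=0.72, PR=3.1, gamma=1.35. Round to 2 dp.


T_out = T_in * (1 - eta * (1 - PR^(-(gamma-1)/gamma)))
Exponent = -(1.35-1)/1.35 = -0.25925926
PR^exp = 3.1^(-0.25925926) = 0.74577862
Factor = 1 - 0.72*(1 - 0.74577862) = 0.81696061
T_out = 432 * 0.81696061 = 352.93 K


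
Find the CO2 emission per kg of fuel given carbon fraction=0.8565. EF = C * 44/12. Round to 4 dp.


EF = C_frac * (M_CO2 / M_C)
EF = 0.8565 * (44/12)
EF = 0.8565 * 3.666667 = 3.1405 kg_CO2/kg_fuel


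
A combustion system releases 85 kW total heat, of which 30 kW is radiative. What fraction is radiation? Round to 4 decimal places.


f_rad = Q_rad / Q_total
f_rad = 30 / 85 = 0.3529


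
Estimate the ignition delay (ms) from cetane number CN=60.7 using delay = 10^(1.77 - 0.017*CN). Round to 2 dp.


delay = 10^(1.77 - 0.017*CN)
Exponent = 1.77 - 0.017*60.7 = 0.7381
delay = 10^0.7381 = 5.47 ms


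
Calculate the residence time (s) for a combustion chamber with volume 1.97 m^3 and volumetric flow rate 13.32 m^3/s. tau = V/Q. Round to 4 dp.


tau = V / Q_flow
tau = 1.97 / 13.32 = 0.1479 s


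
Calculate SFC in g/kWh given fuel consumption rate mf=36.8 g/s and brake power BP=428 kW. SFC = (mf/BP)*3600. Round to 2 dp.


SFC = (mf / BP) * 3600
Rate = 36.8 / 428 = 0.085981 g/(s*kW)
SFC = 0.085981 * 3600 = 309.53 g/kWh


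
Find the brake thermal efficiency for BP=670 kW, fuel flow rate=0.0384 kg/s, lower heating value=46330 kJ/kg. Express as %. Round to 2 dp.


eta_BTE = (BP / (mf * LHV)) * 100
Denominator = 0.0384 * 46330 = 1779.0720 kW
eta_BTE = (670 / 1779.0720) * 100 = 37.66%


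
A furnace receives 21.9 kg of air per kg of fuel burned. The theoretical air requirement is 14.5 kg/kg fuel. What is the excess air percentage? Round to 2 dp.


Excess air = actual - stoichiometric = 21.9 - 14.5 = 7.40 kg/kg fuel
Excess air % = (excess / stoich) * 100 = (7.40 / 14.5) * 100 = 51.03%


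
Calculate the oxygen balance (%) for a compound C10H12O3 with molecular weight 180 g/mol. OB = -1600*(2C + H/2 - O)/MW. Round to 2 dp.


OB = -1600 * (2C + H/2 - O) / MW
Inner = 2*10 + 12/2 - 3 = 23.00
OB = -1600 * 23.00 / 180 = -204.44%


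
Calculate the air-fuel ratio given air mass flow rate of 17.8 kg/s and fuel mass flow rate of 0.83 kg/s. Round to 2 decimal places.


AFR = m_air / m_fuel
AFR = 17.8 / 0.83 = 21.45


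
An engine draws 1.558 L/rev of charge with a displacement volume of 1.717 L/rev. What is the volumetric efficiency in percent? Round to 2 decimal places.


eta_v = (V_actual / V_disp) * 100
Ratio = 1.558 / 1.717 = 0.9074
eta_v = 0.9074 * 100 = 90.74%


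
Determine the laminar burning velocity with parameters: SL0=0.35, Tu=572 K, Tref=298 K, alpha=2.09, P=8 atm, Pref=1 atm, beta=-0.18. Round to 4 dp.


SL = SL0 * (Tu/Tref)^alpha * (P/Pref)^beta
T ratio = 572/298 = 1.91946309
(T ratio)^alpha = 1.91946309^2.09 = 3.907021
(P/Pref)^beta = 8^(-0.18) = 0.687771
SL = 0.35 * 3.907021 * 0.687771 = 0.9405 m/s


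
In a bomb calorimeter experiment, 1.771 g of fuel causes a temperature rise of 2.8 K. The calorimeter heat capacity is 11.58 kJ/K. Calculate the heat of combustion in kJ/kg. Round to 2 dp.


Hc = C_cal * delta_T / m_fuel
Q_released = 11.58 * 2.8 = 32.4240 kJ
m_fuel = 1.771 g = 1.771/1000 kg = 0.001771 kg
Hc = 32.4240 / 0.001771 = 18308.30 kJ/kg


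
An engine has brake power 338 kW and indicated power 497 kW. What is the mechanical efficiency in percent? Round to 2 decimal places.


eta_mech = (BP / IP) * 100
Ratio = 338 / 497 = 0.6801
eta_mech = 0.6801 * 100 = 68.01%


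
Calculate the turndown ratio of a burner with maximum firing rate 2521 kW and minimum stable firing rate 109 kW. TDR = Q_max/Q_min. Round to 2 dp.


TDR = Q_max / Q_min
TDR = 2521 / 109 = 23.13


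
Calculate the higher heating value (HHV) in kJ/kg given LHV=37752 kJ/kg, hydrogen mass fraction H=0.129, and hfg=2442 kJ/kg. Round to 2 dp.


HHV = LHV + hfg * 9 * H
Water addition = 2442 * 9 * 0.129 = 2835.162 kJ/kg
HHV = 37752 + 2835.162 = 40587.16 kJ/kg


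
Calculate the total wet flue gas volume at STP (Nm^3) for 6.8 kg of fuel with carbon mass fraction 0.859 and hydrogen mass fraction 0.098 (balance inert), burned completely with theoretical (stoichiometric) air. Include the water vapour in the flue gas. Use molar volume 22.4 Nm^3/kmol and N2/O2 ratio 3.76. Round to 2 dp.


Per kg fuel: CO2 = (C/12 kmol)*22.4 = (0.859/12)*22.4 = 1.60347 Nm^3
Per kg fuel: H2O = (H/2 kmol)*22.4 = (0.098/2)*22.4 = 1.09760 Nm^3
O2 needed per kg fuel = C/12 + H/4 = 0.859/12 + 0.098/4 = 0.09608333 kmol
Per kg fuel: N2 = O2*3.76*22.4 = 0.09608333*3.76*22.4 = 8.09252 Nm^3
Total per kg = 1.60347 + 1.09760 + 8.09252 = 10.79359 Nm^3
Total = 10.79359 * 6.8 = 73.40 Nm^3


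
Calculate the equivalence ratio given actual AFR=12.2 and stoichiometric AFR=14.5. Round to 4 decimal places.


phi = AFR_stoich / AFR_actual
phi = 14.5 / 12.2 = 1.1885


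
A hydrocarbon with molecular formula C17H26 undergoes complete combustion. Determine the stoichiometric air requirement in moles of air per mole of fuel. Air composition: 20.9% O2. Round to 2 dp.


Balanced combustion: C17H26 + 23.5 O2 -> 17 CO2 + 13 H2O
O2 needed = C + H/4 = 17 + 26/4 = 23.50 moles
Air moles = O2 / 0.209 = 23.50 / 0.209 = 112.44 moles air


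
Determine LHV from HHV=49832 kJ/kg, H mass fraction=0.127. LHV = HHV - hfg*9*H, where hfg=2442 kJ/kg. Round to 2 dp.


LHV = HHV - hfg * 9 * H
Water correction = 2442 * 9 * 0.127 = 2791.206 kJ/kg
LHV = 49832 - 2791.206 = 47040.79 kJ/kg


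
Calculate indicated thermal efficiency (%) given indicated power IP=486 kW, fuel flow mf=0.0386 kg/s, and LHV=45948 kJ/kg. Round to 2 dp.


eta_ith = (IP / (mf * LHV)) * 100
Denominator = 0.0386 * 45948 = 1773.5928 kW
eta_ith = (486 / 1773.5928) * 100 = 27.40%


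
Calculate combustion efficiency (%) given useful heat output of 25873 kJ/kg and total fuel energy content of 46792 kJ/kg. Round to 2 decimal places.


Efficiency = (Q_useful / Q_fuel) * 100
Efficiency = (25873 / 46792) * 100
Efficiency = 0.5529 * 100 = 55.29%


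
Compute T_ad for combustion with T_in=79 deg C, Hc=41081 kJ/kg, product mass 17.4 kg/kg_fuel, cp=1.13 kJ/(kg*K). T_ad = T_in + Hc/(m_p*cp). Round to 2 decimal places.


T_ad = T_in + Hc / (m_p * cp)
Denominator = 17.4 * 1.13 = 19.6620
Temperature rise = 41081 / 19.6620 = 2089.36 K
T_ad = 79 + 2089.36 = 2168.36 deg C


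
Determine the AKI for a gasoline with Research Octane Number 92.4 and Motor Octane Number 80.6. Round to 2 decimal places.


AKI = (RON + MON) / 2
AKI = (92.4 + 80.6) / 2
AKI = 173.0 / 2 = 86.50


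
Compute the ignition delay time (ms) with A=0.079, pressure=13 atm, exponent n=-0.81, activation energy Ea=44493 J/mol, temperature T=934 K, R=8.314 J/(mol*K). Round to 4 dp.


tau = A * P^n * exp(Ea/(R*T))
P^n = 13^(-0.81) = 0.12522928
Ea/(R*T) = 44493/(8.314*934) = 5.729738
exp(Ea/(R*T)) = 307.888711
tau = 0.079 * 0.12522928 * 307.888711 = 3.0460 ms


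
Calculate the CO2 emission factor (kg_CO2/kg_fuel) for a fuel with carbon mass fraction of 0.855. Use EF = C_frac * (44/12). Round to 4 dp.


EF = C_frac * (M_CO2 / M_C)
EF = 0.855 * (44/12)
EF = 0.855 * 3.666667 = 3.1350 kg_CO2/kg_fuel


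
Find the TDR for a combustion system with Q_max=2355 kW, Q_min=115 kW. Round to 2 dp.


TDR = Q_max / Q_min
TDR = 2355 / 115 = 20.48


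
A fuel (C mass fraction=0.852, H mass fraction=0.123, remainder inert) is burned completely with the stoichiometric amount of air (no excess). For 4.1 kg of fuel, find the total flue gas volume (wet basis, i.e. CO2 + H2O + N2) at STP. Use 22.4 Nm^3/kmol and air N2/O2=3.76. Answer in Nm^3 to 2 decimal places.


Per kg fuel: CO2 = (C/12 kmol)*22.4 = (0.852/12)*22.4 = 1.59040 Nm^3
Per kg fuel: H2O = (H/2 kmol)*22.4 = (0.123/2)*22.4 = 1.37760 Nm^3
O2 needed per kg fuel = C/12 + H/4 = 0.852/12 + 0.123/4 = 0.10175000 kmol
Per kg fuel: N2 = O2*3.76*22.4 = 0.10175000*3.76*22.4 = 8.56979 Nm^3
Total per kg = 1.59040 + 1.37760 + 8.56979 = 11.53779 Nm^3
Total = 11.53779 * 4.1 = 47.30 Nm^3


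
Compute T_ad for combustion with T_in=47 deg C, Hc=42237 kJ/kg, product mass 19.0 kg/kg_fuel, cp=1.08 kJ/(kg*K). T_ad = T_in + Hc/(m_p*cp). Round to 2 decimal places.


T_ad = T_in + Hc / (m_p * cp)
Denominator = 19.0 * 1.08 = 20.5200
Temperature rise = 42237 / 20.5200 = 2058.33 K
T_ad = 47 + 2058.33 = 2105.33 deg C


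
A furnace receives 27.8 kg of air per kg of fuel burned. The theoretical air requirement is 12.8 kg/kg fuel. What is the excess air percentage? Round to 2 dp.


Excess air = actual - stoichiometric = 27.8 - 12.8 = 15.00 kg/kg fuel
Excess air % = (excess / stoich) * 100 = (15.00 / 12.8) * 100 = 117.19%


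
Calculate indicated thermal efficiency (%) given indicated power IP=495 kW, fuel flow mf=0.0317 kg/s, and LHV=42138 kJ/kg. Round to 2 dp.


eta_ith = (IP / (mf * LHV)) * 100
Denominator = 0.0317 * 42138 = 1335.7746 kW
eta_ith = (495 / 1335.7746) * 100 = 37.06%


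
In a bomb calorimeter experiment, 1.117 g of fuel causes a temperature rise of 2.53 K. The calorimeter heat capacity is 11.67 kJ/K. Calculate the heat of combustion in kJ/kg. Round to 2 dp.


Hc = C_cal * delta_T / m_fuel
Q_released = 11.67 * 2.53 = 29.5251 kJ
m_fuel = 1.117 g = 1.117/1000 kg = 0.001117 kg
Hc = 29.5251 / 0.001117 = 26432.50 kJ/kg


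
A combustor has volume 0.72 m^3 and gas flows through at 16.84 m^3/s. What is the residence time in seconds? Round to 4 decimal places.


tau = V / Q_flow
tau = 0.72 / 16.84 = 0.0428 s


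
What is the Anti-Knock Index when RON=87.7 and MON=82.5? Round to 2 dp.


AKI = (RON + MON) / 2
AKI = (87.7 + 82.5) / 2
AKI = 170.2 / 2 = 85.10


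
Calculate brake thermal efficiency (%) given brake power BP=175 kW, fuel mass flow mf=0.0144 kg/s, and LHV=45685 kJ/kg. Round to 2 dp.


eta_BTE = (BP / (mf * LHV)) * 100
Denominator = 0.0144 * 45685 = 657.8640 kW
eta_BTE = (175 / 657.8640) * 100 = 26.60%


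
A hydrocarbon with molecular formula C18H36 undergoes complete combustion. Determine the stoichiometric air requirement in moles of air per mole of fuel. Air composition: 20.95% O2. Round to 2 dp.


Balanced combustion: C18H36 + 27 O2 -> 18 CO2 + 18 H2O
O2 needed = C + H/4 = 18 + 36/4 = 27.00 moles
Air moles = O2 / 0.2095 = 27.00 / 0.2095 = 128.88 moles air


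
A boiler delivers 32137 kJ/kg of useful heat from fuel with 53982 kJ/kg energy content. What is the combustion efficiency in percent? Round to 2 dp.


Efficiency = (Q_useful / Q_fuel) * 100
Efficiency = (32137 / 53982) * 100
Efficiency = 0.5953 * 100 = 59.53%


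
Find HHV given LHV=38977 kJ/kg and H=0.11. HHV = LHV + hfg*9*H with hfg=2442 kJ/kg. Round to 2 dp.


HHV = LHV + hfg * 9 * H
Water addition = 2442 * 9 * 0.11 = 2417.580 kJ/kg
HHV = 38977 + 2417.580 = 41394.58 kJ/kg


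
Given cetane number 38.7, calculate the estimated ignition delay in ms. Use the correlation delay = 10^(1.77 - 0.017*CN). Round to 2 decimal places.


delay = 10^(1.77 - 0.017*CN)
Exponent = 1.77 - 0.017*38.7 = 1.1121
delay = 10^1.1121 = 12.94 ms


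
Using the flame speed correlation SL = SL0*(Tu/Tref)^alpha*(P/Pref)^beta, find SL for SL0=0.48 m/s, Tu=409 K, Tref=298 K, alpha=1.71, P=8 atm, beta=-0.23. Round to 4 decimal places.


SL = SL0 * (Tu/Tref)^alpha * (P/Pref)^beta
T ratio = 409/298 = 1.37248322
(T ratio)^alpha = 1.37248322^1.71 = 1.718451
(P/Pref)^beta = 8^(-0.23) = 0.619854
SL = 0.48 * 1.718451 * 0.619854 = 0.5113 m/s


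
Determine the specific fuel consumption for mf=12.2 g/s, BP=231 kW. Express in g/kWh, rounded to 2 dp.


SFC = (mf / BP) * 3600
Rate = 12.2 / 231 = 0.052814 g/(s*kW)
SFC = 0.052814 * 3600 = 190.13 g/kWh


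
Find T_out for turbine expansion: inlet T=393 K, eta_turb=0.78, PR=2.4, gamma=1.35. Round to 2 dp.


T_out = T_in * (1 - eta * (1 - PR^(-(gamma-1)/gamma)))
Exponent = -(1.35-1)/1.35 = -0.25925926
PR^exp = 2.4^(-0.25925926) = 0.79694200
Factor = 1 - 0.78*(1 - 0.79694200) = 0.84161476
T_out = 393 * 0.84161476 = 330.75 K


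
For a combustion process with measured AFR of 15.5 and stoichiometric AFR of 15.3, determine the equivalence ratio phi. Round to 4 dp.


phi = AFR_stoich / AFR_actual
phi = 15.3 / 15.5 = 0.9871


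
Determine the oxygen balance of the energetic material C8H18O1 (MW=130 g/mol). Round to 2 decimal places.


OB = -1600 * (2C + H/2 - O) / MW
Inner = 2*8 + 18/2 - 1 = 24.00
OB = -1600 * 24.00 / 130 = -295.38%


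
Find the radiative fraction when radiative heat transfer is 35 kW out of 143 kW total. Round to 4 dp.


f_rad = Q_rad / Q_total
f_rad = 35 / 143 = 0.2448


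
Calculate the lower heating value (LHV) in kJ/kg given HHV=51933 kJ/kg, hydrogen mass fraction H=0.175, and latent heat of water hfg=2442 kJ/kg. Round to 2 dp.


LHV = HHV - hfg * 9 * H
Water correction = 2442 * 9 * 0.175 = 3846.150 kJ/kg
LHV = 51933 - 3846.150 = 48086.85 kJ/kg


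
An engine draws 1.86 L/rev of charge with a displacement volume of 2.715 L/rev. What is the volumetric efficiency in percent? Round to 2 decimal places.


eta_v = (V_actual / V_disp) * 100
Ratio = 1.86 / 2.715 = 0.6851
eta_v = 0.6851 * 100 = 68.51%


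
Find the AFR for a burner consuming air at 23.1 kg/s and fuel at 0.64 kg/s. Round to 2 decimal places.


AFR = m_air / m_fuel
AFR = 23.1 / 0.64 = 36.09


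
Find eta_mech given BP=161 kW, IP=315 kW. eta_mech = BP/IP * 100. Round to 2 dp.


eta_mech = (BP / IP) * 100
Ratio = 161 / 315 = 0.5111
eta_mech = 0.5111 * 100 = 51.11%


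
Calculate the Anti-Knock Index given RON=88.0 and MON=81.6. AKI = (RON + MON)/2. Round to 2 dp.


AKI = (RON + MON) / 2
AKI = (88.0 + 81.6) / 2
AKI = 169.6 / 2 = 84.80


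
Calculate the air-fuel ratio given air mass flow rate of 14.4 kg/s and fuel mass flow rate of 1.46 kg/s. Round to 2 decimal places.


AFR = m_air / m_fuel
AFR = 14.4 / 1.46 = 9.86


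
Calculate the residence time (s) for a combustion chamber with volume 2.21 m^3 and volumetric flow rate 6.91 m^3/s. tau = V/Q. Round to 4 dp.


tau = V / Q_flow
tau = 2.21 / 6.91 = 0.3198 s


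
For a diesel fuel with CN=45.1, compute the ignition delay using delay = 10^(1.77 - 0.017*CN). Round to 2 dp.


delay = 10^(1.77 - 0.017*CN)
Exponent = 1.77 - 0.017*45.1 = 1.0033
delay = 10^1.0033 = 10.08 ms


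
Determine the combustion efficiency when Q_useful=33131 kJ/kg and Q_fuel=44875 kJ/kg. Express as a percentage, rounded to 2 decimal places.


Efficiency = (Q_useful / Q_fuel) * 100
Efficiency = (33131 / 44875) * 100
Efficiency = 0.7383 * 100 = 73.83%


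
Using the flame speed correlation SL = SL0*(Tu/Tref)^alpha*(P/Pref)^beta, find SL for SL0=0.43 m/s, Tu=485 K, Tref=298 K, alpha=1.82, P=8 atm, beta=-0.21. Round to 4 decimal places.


SL = SL0 * (Tu/Tref)^alpha * (P/Pref)^beta
T ratio = 485/298 = 1.62751678
(T ratio)^alpha = 1.62751678^1.82 = 2.426478
(P/Pref)^beta = 8^(-0.21) = 0.646176
SL = 0.43 * 2.426478 * 0.646176 = 0.6742 m/s


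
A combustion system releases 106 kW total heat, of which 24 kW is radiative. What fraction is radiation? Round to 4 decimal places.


f_rad = Q_rad / Q_total
f_rad = 24 / 106 = 0.2264


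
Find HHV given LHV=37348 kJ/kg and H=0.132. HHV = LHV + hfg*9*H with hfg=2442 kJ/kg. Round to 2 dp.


HHV = LHV + hfg * 9 * H
Water addition = 2442 * 9 * 0.132 = 2901.096 kJ/kg
HHV = 37348 + 2901.096 = 40249.10 kJ/kg


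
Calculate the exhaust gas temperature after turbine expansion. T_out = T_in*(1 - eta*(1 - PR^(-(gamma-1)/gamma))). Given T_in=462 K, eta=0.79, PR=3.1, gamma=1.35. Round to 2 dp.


T_out = T_in * (1 - eta * (1 - PR^(-(gamma-1)/gamma)))
Exponent = -(1.35-1)/1.35 = -0.25925926
PR^exp = 3.1^(-0.25925926) = 0.74577862
Factor = 1 - 0.79*(1 - 0.74577862) = 0.79916511
T_out = 462 * 0.79916511 = 369.21 K


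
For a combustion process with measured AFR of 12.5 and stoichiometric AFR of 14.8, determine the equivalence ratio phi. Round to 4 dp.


phi = AFR_stoich / AFR_actual
phi = 14.8 / 12.5 = 1.1840


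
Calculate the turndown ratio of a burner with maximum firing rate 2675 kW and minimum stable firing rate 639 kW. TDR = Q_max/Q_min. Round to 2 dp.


TDR = Q_max / Q_min
TDR = 2675 / 639 = 4.19


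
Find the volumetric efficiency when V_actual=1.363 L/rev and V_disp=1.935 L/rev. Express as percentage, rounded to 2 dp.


eta_v = (V_actual / V_disp) * 100
Ratio = 1.363 / 1.935 = 0.7044
eta_v = 0.7044 * 100 = 70.44%


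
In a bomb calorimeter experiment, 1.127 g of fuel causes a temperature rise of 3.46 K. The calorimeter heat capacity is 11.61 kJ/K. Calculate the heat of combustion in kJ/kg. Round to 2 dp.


Hc = C_cal * delta_T / m_fuel
Q_released = 11.61 * 3.46 = 40.1706 kJ
m_fuel = 1.127 g = 1.127/1000 kg = 0.001127 kg
Hc = 40.1706 / 0.001127 = 35643.83 kJ/kg


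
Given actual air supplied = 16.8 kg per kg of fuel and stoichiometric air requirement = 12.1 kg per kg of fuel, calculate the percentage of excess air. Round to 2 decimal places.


Excess air = actual - stoichiometric = 16.8 - 12.1 = 4.70 kg/kg fuel
Excess air % = (excess / stoich) * 100 = (4.70 / 12.1) * 100 = 38.84%


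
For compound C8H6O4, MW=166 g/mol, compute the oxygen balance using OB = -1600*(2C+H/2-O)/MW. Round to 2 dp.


OB = -1600 * (2C + H/2 - O) / MW
Inner = 2*8 + 6/2 - 4 = 15.00
OB = -1600 * 15.00 / 166 = -144.58%


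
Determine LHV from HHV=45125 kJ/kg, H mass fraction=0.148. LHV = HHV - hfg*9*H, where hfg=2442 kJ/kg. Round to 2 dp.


LHV = HHV - hfg * 9 * H
Water correction = 2442 * 9 * 0.148 = 3252.744 kJ/kg
LHV = 45125 - 3252.744 = 41872.26 kJ/kg


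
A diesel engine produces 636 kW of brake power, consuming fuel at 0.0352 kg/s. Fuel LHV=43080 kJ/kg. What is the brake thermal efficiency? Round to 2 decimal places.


eta_BTE = (BP / (mf * LHV)) * 100
Denominator = 0.0352 * 43080 = 1516.4160 kW
eta_BTE = (636 / 1516.4160) * 100 = 41.94%


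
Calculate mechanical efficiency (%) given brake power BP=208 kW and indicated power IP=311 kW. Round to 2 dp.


eta_mech = (BP / IP) * 100
Ratio = 208 / 311 = 0.6688
eta_mech = 0.6688 * 100 = 66.88%


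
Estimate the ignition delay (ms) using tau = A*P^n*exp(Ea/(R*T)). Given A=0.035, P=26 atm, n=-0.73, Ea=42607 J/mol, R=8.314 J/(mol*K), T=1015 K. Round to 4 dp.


tau = A * P^n * exp(Ea/(R*T))
P^n = 26^(-0.73) = 0.09269781
Ea/(R*T) = 42607/(8.314*1015) = 5.048994
exp(Ea/(R*T)) = 155.865656
tau = 0.035 * 0.09269781 * 155.865656 = 0.5057 ms


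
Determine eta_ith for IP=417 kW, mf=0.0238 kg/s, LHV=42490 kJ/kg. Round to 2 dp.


eta_ith = (IP / (mf * LHV)) * 100
Denominator = 0.0238 * 42490 = 1011.2620 kW
eta_ith = (417 / 1011.2620) * 100 = 41.24%


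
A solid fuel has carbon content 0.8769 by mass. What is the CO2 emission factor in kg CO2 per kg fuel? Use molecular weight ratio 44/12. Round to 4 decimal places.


EF = C_frac * (M_CO2 / M_C)
EF = 0.8769 * (44/12)
EF = 0.8769 * 3.666667 = 3.2153 kg_CO2/kg_fuel


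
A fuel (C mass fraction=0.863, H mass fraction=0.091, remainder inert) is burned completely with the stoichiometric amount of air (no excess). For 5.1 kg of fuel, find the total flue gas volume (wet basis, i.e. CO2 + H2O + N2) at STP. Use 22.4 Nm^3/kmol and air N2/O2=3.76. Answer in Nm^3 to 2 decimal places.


Per kg fuel: CO2 = (C/12 kmol)*22.4 = (0.863/12)*22.4 = 1.61093 Nm^3
Per kg fuel: H2O = (H/2 kmol)*22.4 = (0.091/2)*22.4 = 1.01920 Nm^3
O2 needed per kg fuel = C/12 + H/4 = 0.863/12 + 0.091/4 = 0.09466667 kmol
Per kg fuel: N2 = O2*3.76*22.4 = 0.09466667*3.76*22.4 = 7.97321 Nm^3
Total per kg = 1.61093 + 1.01920 + 7.97321 = 10.60334 Nm^3
Total = 10.60334 * 5.1 = 54.08 Nm^3


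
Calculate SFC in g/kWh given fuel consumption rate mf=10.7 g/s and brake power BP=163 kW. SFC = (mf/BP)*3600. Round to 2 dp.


SFC = (mf / BP) * 3600
Rate = 10.7 / 163 = 0.065644 g/(s*kW)
SFC = 0.065644 * 3600 = 236.32 g/kWh


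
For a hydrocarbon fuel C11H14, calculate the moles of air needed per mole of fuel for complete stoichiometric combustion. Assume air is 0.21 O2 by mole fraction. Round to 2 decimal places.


Balanced combustion: C11H14 + 14.5 O2 -> 11 CO2 + 7 H2O
O2 needed = C + H/4 = 11 + 14/4 = 14.50 moles
Air moles = O2 / 0.21 = 14.50 / 0.21 = 69.05 moles air


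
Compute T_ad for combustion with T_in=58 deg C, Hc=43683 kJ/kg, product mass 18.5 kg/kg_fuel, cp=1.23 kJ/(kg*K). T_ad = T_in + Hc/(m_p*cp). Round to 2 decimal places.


T_ad = T_in + Hc / (m_p * cp)
Denominator = 18.5 * 1.23 = 22.7550
Temperature rise = 43683 / 22.7550 = 1919.71 K
T_ad = 58 + 1919.71 = 1977.71 deg C


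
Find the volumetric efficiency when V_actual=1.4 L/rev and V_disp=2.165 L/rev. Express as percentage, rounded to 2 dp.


eta_v = (V_actual / V_disp) * 100
Ratio = 1.4 / 2.165 = 0.6467
eta_v = 0.6467 * 100 = 64.67%


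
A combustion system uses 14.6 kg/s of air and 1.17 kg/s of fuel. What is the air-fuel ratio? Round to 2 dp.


AFR = m_air / m_fuel
AFR = 14.6 / 1.17 = 12.48


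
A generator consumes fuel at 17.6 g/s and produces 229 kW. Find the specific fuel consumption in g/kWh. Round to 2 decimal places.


SFC = (mf / BP) * 3600
Rate = 17.6 / 229 = 0.076856 g/(s*kW)
SFC = 0.076856 * 3600 = 276.68 g/kWh


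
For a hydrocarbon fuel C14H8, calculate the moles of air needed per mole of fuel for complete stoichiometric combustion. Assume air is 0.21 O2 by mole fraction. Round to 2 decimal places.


Balanced combustion: C14H8 + 16 O2 -> 14 CO2 + 4 H2O
O2 needed = C + H/4 = 14 + 8/4 = 16.00 moles
Air moles = O2 / 0.21 = 16.00 / 0.21 = 76.19 moles air


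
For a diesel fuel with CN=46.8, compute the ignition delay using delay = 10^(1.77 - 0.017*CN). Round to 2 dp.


delay = 10^(1.77 - 0.017*CN)
Exponent = 1.77 - 0.017*46.8 = 0.9744
delay = 10^0.9744 = 9.43 ms


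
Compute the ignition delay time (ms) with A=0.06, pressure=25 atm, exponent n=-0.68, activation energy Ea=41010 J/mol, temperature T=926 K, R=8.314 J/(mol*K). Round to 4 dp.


tau = A * P^n * exp(Ea/(R*T))
P^n = 25^(-0.68) = 0.11204714
Ea/(R*T) = 41010/(8.314*926) = 5.326829
exp(Ea/(R*T)) = 205.784414
tau = 0.06 * 0.11204714 * 205.784414 = 1.3835 ms


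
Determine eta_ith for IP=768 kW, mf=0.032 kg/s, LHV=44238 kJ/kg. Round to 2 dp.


eta_ith = (IP / (mf * LHV)) * 100
Denominator = 0.032 * 44238 = 1415.6160 kW
eta_ith = (768 / 1415.6160) * 100 = 54.25%


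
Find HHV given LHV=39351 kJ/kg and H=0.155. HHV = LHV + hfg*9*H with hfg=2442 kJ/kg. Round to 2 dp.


HHV = LHV + hfg * 9 * H
Water addition = 2442 * 9 * 0.155 = 3406.590 kJ/kg
HHV = 39351 + 3406.590 = 42757.59 kJ/kg


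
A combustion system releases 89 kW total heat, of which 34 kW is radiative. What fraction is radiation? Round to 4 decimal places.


f_rad = Q_rad / Q_total
f_rad = 34 / 89 = 0.3820


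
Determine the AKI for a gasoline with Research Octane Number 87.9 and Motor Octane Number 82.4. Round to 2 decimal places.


AKI = (RON + MON) / 2
AKI = (87.9 + 82.4) / 2
AKI = 170.3 / 2 = 85.15


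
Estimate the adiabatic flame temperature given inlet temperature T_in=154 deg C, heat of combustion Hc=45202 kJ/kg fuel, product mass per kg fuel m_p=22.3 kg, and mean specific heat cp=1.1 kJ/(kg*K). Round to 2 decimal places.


T_ad = T_in + Hc / (m_p * cp)
Denominator = 22.3 * 1.1 = 24.5300
Temperature rise = 45202 / 24.5300 = 1842.72 K
T_ad = 154 + 1842.72 = 1996.72 deg C


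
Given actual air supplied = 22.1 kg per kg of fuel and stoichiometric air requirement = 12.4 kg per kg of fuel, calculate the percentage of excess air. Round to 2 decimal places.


Excess air = actual - stoichiometric = 22.1 - 12.4 = 9.70 kg/kg fuel
Excess air % = (excess / stoich) * 100 = (9.70 / 12.4) * 100 = 78.23%


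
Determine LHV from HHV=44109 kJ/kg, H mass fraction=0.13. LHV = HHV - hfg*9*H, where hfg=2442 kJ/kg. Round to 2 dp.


LHV = HHV - hfg * 9 * H
Water correction = 2442 * 9 * 0.13 = 2857.140 kJ/kg
LHV = 44109 - 2857.140 = 41251.86 kJ/kg


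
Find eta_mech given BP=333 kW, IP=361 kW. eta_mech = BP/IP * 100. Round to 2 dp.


eta_mech = (BP / IP) * 100
Ratio = 333 / 361 = 0.9224
eta_mech = 0.9224 * 100 = 92.24%


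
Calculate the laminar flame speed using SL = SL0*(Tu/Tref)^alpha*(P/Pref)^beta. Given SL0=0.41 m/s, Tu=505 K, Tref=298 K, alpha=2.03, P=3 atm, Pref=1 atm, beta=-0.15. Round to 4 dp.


SL = SL0 * (Tu/Tref)^alpha * (P/Pref)^beta
T ratio = 505/298 = 1.69463087
(T ratio)^alpha = 1.69463087^2.03 = 2.917578
(P/Pref)^beta = 3^(-0.15) = 0.848070
SL = 0.41 * 2.917578 * 0.848070 = 1.0145 m/s


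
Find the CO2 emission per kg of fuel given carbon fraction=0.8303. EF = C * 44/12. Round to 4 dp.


EF = C_frac * (M_CO2 / M_C)
EF = 0.8303 * (44/12)
EF = 0.8303 * 3.666667 = 3.0444 kg_CO2/kg_fuel


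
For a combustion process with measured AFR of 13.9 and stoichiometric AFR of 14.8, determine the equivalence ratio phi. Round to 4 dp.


phi = AFR_stoich / AFR_actual
phi = 14.8 / 13.9 = 1.0647


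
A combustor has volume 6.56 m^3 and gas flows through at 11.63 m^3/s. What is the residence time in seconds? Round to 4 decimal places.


tau = V / Q_flow
tau = 6.56 / 11.63 = 0.5641 s


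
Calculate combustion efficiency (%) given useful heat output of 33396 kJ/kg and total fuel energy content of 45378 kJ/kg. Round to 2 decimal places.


Efficiency = (Q_useful / Q_fuel) * 100
Efficiency = (33396 / 45378) * 100
Efficiency = 0.7360 * 100 = 73.60%


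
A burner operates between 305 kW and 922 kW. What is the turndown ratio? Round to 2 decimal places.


TDR = Q_max / Q_min
TDR = 922 / 305 = 3.02


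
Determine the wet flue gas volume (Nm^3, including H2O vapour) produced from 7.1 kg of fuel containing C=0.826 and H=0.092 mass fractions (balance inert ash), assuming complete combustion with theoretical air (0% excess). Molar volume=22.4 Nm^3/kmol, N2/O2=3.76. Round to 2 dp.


Per kg fuel: CO2 = (C/12 kmol)*22.4 = (0.826/12)*22.4 = 1.54187 Nm^3
Per kg fuel: H2O = (H/2 kmol)*22.4 = (0.092/2)*22.4 = 1.03040 Nm^3
O2 needed per kg fuel = C/12 + H/4 = 0.826/12 + 0.092/4 = 0.09183333 kmol
Per kg fuel: N2 = O2*3.76*22.4 = 0.09183333*3.76*22.4 = 7.73457 Nm^3
Total per kg = 1.54187 + 1.03040 + 7.73457 = 10.30684 Nm^3
Total = 10.30684 * 7.1 = 73.18 Nm^3


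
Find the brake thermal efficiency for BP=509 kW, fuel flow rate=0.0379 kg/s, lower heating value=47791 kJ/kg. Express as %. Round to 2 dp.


eta_BTE = (BP / (mf * LHV)) * 100
Denominator = 0.0379 * 47791 = 1811.2789 kW
eta_BTE = (509 / 1811.2789) * 100 = 28.10%


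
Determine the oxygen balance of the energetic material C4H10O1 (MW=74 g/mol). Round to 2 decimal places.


OB = -1600 * (2C + H/2 - O) / MW
Inner = 2*4 + 10/2 - 1 = 12.00
OB = -1600 * 12.00 / 74 = -259.46%


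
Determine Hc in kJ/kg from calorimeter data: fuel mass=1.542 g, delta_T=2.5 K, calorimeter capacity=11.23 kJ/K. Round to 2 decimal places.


Hc = C_cal * delta_T / m_fuel
Q_released = 11.23 * 2.5 = 28.0750 kJ
m_fuel = 1.542 g = 1.542/1000 kg = 0.001542 kg
Hc = 28.0750 / 0.001542 = 18206.87 kJ/kg


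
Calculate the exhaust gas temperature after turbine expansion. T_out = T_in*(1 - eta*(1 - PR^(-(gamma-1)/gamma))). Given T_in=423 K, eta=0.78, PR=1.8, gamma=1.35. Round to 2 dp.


T_out = T_in * (1 - eta * (1 - PR^(-(gamma-1)/gamma)))
Exponent = -(1.35-1)/1.35 = -0.25925926
PR^exp = 1.8^(-0.25925926) = 0.85865408
Factor = 1 - 0.78*(1 - 0.85865408) = 0.88975018
T_out = 423 * 0.88975018 = 376.36 K


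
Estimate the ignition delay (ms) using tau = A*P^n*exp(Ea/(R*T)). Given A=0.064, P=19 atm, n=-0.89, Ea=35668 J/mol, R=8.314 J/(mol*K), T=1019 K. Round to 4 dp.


tau = A * P^n * exp(Ea/(R*T))
P^n = 19^(-0.89) = 0.07276278
Ea/(R*T) = 35668/(8.314*1019) = 4.210121
exp(Ea/(R*T)) = 67.364675
tau = 0.064 * 0.07276278 * 67.364675 = 0.3137 ms


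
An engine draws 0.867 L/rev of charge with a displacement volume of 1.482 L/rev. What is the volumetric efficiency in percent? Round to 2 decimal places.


eta_v = (V_actual / V_disp) * 100
Ratio = 0.867 / 1.482 = 0.5850
eta_v = 0.5850 * 100 = 58.50%


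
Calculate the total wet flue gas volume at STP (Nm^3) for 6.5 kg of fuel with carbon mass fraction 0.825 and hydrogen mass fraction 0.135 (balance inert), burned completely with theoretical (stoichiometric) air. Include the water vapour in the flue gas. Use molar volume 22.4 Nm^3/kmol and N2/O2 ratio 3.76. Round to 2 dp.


Per kg fuel: CO2 = (C/12 kmol)*22.4 = (0.825/12)*22.4 = 1.54000 Nm^3
Per kg fuel: H2O = (H/2 kmol)*22.4 = (0.135/2)*22.4 = 1.51200 Nm^3
O2 needed per kg fuel = C/12 + H/4 = 0.825/12 + 0.135/4 = 0.10250000 kmol
Per kg fuel: N2 = O2*3.76*22.4 = 0.10250000*3.76*22.4 = 8.63296 Nm^3
Total per kg = 1.54000 + 1.51200 + 8.63296 = 11.68496 Nm^3
Total = 11.68496 * 6.5 = 75.95 Nm^3


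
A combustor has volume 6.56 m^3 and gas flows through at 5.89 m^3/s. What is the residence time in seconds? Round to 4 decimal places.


tau = V / Q_flow
tau = 6.56 / 5.89 = 1.1138 s


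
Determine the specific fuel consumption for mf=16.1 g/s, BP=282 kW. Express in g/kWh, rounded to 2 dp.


SFC = (mf / BP) * 3600
Rate = 16.1 / 282 = 0.057092 g/(s*kW)
SFC = 0.057092 * 3600 = 205.53 g/kWh


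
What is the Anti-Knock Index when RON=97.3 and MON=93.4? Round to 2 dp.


AKI = (RON + MON) / 2
AKI = (97.3 + 93.4) / 2
AKI = 190.7 / 2 = 95.35


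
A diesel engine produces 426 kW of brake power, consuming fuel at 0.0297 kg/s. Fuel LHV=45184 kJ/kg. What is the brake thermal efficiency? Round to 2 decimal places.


eta_BTE = (BP / (mf * LHV)) * 100
Denominator = 0.0297 * 45184 = 1341.9648 kW
eta_BTE = (426 / 1341.9648) * 100 = 31.74%


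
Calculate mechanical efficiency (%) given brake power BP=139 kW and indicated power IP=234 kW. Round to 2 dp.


eta_mech = (BP / IP) * 100
Ratio = 139 / 234 = 0.5940
eta_mech = 0.5940 * 100 = 59.40%


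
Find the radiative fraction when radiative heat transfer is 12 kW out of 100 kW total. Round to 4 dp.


f_rad = Q_rad / Q_total
f_rad = 12 / 100 = 0.1200


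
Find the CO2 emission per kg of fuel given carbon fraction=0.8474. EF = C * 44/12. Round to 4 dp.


EF = C_frac * (M_CO2 / M_C)
EF = 0.8474 * (44/12)
EF = 0.8474 * 3.666667 = 3.1071 kg_CO2/kg_fuel


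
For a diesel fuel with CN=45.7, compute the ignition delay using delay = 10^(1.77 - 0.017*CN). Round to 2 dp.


delay = 10^(1.77 - 0.017*CN)
Exponent = 1.77 - 0.017*45.7 = 0.9931
delay = 10^0.9931 = 9.84 ms


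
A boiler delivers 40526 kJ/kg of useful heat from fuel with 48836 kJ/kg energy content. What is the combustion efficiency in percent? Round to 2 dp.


Efficiency = (Q_useful / Q_fuel) * 100
Efficiency = (40526 / 48836) * 100
Efficiency = 0.8298 * 100 = 82.98%


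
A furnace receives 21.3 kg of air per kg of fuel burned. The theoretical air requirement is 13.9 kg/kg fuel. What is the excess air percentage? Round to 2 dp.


Excess air = actual - stoichiometric = 21.3 - 13.9 = 7.40 kg/kg fuel
Excess air % = (excess / stoich) * 100 = (7.40 / 13.9) * 100 = 53.24%


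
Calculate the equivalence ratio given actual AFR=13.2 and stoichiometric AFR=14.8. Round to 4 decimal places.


phi = AFR_stoich / AFR_actual
phi = 14.8 / 13.2 = 1.1212


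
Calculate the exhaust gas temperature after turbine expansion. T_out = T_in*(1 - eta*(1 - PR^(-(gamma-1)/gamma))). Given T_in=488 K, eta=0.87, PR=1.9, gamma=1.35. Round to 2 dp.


T_out = T_in * (1 - eta * (1 - PR^(-(gamma-1)/gamma)))
Exponent = -(1.35-1)/1.35 = -0.25925926
PR^exp = 1.9^(-0.25925926) = 0.84670193
Factor = 1 - 0.87*(1 - 0.84670193) = 0.86663068
T_out = 488 * 0.86663068 = 422.92 K


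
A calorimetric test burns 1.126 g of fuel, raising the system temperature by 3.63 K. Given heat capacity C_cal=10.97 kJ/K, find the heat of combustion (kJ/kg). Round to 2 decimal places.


Hc = C_cal * delta_T / m_fuel
Q_released = 10.97 * 3.63 = 39.8211 kJ
m_fuel = 1.126 g = 1.126/1000 kg = 0.001126 kg
Hc = 39.8211 / 0.001126 = 35365.10 kJ/kg


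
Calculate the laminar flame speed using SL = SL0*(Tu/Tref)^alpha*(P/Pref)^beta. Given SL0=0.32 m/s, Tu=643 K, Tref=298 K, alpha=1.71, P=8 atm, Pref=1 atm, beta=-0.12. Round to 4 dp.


SL = SL0 * (Tu/Tref)^alpha * (P/Pref)^beta
T ratio = 643/298 = 2.15771812
(T ratio)^alpha = 2.15771812^1.71 = 3.725040
(P/Pref)^beta = 8^(-0.12) = 0.779165
SL = 0.32 * 3.725040 * 0.779165 = 0.9288 m/s


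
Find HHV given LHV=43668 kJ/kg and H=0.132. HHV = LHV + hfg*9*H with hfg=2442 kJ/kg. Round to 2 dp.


HHV = LHV + hfg * 9 * H
Water addition = 2442 * 9 * 0.132 = 2901.096 kJ/kg
HHV = 43668 + 2901.096 = 46569.10 kJ/kg


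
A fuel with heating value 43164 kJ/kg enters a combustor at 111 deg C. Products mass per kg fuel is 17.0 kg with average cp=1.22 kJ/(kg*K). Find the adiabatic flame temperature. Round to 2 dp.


T_ad = T_in + Hc / (m_p * cp)
Denominator = 17.0 * 1.22 = 20.7400
Temperature rise = 43164 / 20.7400 = 2081.20 K
T_ad = 111 + 2081.20 = 2192.20 deg C


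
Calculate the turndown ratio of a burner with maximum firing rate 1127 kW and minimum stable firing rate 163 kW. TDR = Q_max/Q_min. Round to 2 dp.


TDR = Q_max / Q_min
TDR = 1127 / 163 = 6.91


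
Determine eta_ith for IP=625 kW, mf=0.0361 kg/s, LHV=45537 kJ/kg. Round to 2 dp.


eta_ith = (IP / (mf * LHV)) * 100
Denominator = 0.0361 * 45537 = 1643.8857 kW
eta_ith = (625 / 1643.8857) * 100 = 38.02%


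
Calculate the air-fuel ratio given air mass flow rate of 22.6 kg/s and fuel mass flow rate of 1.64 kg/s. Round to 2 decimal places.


AFR = m_air / m_fuel
AFR = 22.6 / 1.64 = 13.78


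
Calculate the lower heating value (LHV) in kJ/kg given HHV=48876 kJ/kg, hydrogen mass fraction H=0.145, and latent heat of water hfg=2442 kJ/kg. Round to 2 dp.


LHV = HHV - hfg * 9 * H
Water correction = 2442 * 9 * 0.145 = 3186.810 kJ/kg
LHV = 48876 - 3186.810 = 45689.19 kJ/kg


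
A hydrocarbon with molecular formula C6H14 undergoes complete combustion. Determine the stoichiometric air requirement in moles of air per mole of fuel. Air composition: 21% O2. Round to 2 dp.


Balanced combustion: C6H14 + 9.5 O2 -> 6 CO2 + 7 H2O
O2 needed = C + H/4 = 6 + 14/4 = 9.50 moles
Air moles = O2 / 0.21 = 9.50 / 0.21 = 45.24 moles air


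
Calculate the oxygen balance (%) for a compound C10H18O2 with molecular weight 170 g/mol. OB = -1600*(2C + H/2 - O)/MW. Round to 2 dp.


OB = -1600 * (2C + H/2 - O) / MW
Inner = 2*10 + 18/2 - 2 = 27.00
OB = -1600 * 27.00 / 170 = -254.12%
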